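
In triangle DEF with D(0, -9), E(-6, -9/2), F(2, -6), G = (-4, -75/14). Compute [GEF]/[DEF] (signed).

1/7

[DEF] = ½·(0·(-9/2−(-6)) + (-6)·(-6−(-9)) + 2·(-9−(-9/2))) = ½·(0 − 18 − 9) = -27/2.
[GEF] = ½·((-4)·(-9/2−(-6)) + (-6)·(-6−(-75/14)) + 2·(-75/14−(-9/2))) = ½·(-6 + 27/7 − 12/7) = -27/14, so the ratio is (-27/14)/(-27/2) = 1/7.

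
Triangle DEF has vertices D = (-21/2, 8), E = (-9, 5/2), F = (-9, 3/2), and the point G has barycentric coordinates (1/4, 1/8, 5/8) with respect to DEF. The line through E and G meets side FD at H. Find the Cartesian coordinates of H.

Line EG meets FD where the E-coordinate vanishes; zeroing G's E-weight and renormalizing leaves F, D-weights 5/8 : 1/4 → (5/7, 2/7).
So H = (5/7)·F + (2/7)·D = (-66/7, 47/14).

(-66/7, 47/14)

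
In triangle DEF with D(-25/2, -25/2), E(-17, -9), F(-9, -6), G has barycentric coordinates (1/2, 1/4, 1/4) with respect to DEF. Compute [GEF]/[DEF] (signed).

The signed ratio [GEF]/[DEF] equals the barycentric coordinate of G at vertex D, which is 1/2.

1/2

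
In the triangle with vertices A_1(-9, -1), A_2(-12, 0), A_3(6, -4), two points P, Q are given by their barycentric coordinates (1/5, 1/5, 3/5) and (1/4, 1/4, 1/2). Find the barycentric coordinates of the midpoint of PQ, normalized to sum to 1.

(9/40, 9/40, 11/20)

Since both coordinate triples sum to 1, the midpoint's barycentrics are the componentwise average.
(1/5+1/4)/2 = 9/40; similarly 9/40 and 11/20.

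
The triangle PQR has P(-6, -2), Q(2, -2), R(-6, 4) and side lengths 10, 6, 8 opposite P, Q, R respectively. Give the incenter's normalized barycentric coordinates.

(5/12, 1/4, 1/3)

The incenter has barycentric coordinates proportional to the opposite side lengths: (10 : 6 : 8).
Normalizing by 10+6+8 = 24 gives (5/12, 1/4, 1/3).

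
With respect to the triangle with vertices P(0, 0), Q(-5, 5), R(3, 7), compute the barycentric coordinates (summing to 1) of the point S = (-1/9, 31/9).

Signed area of the reference triangle: [PQR] = ½·(0·(5−7) + (-5)·(7−0) + 3·(0−5)) = ½·(0 − 35 − 15) = -25.
[SQR] = ½·((-1/9)·(5−7) + (-5)·(7−(31/9)) + 3·(31/9−5)) = ½·(2/9 − 160/9 − 14/3) = -100/9, so the P-coordinate is (-100/9)/(-25) = 4/9.
[PSR] = ½·(0·(31/9−7) + (-1/9)·(7−0) + 3·(0−(31/9))) = ½·(0 − 7/9 − 31/3) = -50/9, so the Q-coordinate is 2/9.
[PQS] = ½·(0·(5−(31/9)) + (-5)·(31/9−0) + (-1/9)·(0−5)) = ½·(0 − 155/9 + 5/9) = -25/3, so the R-coordinate is 1/3.

(4/9, 2/9, 1/3)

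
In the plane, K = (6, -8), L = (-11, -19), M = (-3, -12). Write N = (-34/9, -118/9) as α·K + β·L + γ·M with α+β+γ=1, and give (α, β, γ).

(1/9, 2/9, 2/3)

Signed area of the reference triangle: [KLM] = ½·(6·(-19−(-12)) + (-11)·(-12−(-8)) + (-3)·(-8−(-19))) = ½·(-42 + 44 − 33) = -31/2.
[NLM] = ½·((-34/9)·(-19−(-12)) + (-11)·(-12−(-118/9)) + (-3)·(-118/9−(-19))) = ½·(238/9 − 110/9 − 53/3) = -31/18, so the K-coordinate is (-31/18)/(-31/2) = 1/9.
[KNM] = ½·(6·(-118/9−(-12)) + (-34/9)·(-12−(-8)) + (-3)·(-8−(-118/9))) = ½·(-20/3 + 136/9 − 46/3) = -31/9, so the L-coordinate is 2/9.
[KLN] = ½·(6·(-19−(-118/9)) + (-11)·(-118/9−(-8)) + (-34/9)·(-8−(-19))) = ½·(-106/3 + 506/9 − 374/9) = -31/3, so the M-coordinate is 2/3.
Check: 1/9 + 2/9 + 2/3 = 1.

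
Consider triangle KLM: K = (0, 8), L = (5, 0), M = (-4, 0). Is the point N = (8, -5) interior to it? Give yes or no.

no

Barycentric coordinates of N: (-5/8, 29/18, 1/72).
The three coordinates are negative, positive, positive; a point is interior exactly when all three are positive.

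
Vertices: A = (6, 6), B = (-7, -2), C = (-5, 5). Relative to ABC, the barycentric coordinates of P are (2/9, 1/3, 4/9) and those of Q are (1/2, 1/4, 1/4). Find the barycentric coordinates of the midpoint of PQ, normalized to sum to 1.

Since both coordinate triples sum to 1, the midpoint's barycentrics are the componentwise average.
(2/9+1/2)/2 = 13/36; similarly 7/24 and 25/72.

(13/36, 7/24, 25/72)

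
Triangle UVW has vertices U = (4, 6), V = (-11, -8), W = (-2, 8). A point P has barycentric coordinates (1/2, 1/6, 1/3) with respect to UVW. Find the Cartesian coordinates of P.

(-1/2, 13/3)

P = (1/2)·U + (1/6)·V + (1/3)·W.
x-coordinate: (1/2)·4 + (1/6)·(-11) + (1/3)·(-2) = -1/2.
y-coordinate: (1/2)·6 + (1/6)·(-8) + (1/3)·8 = 13/3.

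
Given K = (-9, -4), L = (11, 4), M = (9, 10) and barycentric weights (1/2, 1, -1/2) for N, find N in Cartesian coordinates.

N = (1/2)·K + 1·L + (-1/2)·M.
x-coordinate: (1/2)·(-9) + 1·11 + (-1/2)·9 = 2.
y-coordinate: (1/2)·(-4) + 1·4 + (-1/2)·10 = -3.

(2, -3)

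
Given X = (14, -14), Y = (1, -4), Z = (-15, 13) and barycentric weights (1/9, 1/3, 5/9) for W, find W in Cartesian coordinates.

W = (1/9)·X + (1/3)·Y + (5/9)·Z.
x-coordinate: (1/9)·14 + (1/3)·1 + (5/9)·(-15) = -58/9.
y-coordinate: (1/9)·(-14) + (1/3)·(-4) + (5/9)·13 = 13/3.

(-58/9, 13/3)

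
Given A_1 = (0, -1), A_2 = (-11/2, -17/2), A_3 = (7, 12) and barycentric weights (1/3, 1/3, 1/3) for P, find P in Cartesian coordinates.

P = (1/3)·A_1 + (1/3)·A_2 + (1/3)·A_3.
x-coordinate: (1/3)·0 + (1/3)·(-11/2) + (1/3)·7 = 1/2.
y-coordinate: (1/3)·(-1) + (1/3)·(-17/2) + (1/3)·12 = 5/6.

(1/2, 5/6)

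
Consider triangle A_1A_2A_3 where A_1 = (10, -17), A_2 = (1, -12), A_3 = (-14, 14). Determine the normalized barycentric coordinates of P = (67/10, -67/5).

Signed area of the reference triangle: [A_1A_2A_3] = ½·(10·(-12−14) + 1·(14−(-17)) + (-14)·(-17−(-12))) = ½·(-260 + 31 + 70) = -159/2.
[PA_2A_3] = ½·((67/10)·(-12−14) + 1·(14−(-67/5)) + (-14)·(-67/5−(-12))) = ½·(-871/5 + 137/5 + 98/5) = -318/5, so the A_1-coordinate is (-318/5)/(-159/2) = 4/5.
[A_1PA_3] = ½·(10·(-67/5−14) + (67/10)·(14−(-17)) + (-14)·(-17−(-67/5))) = ½·(-274 + 2077/10 + 252/5) = -159/20, so the A_2-coordinate is 1/10.
[A_1A_2P] = ½·(10·(-12−(-67/5)) + 1·(-67/5−(-17)) + (67/10)·(-17−(-12))) = ½·(14 + 18/5 − 67/2) = -159/20, so the A_3-coordinate is 1/10.
Check: 4/5 + 1/10 + 1/10 = 1.

(4/5, 1/10, 1/10)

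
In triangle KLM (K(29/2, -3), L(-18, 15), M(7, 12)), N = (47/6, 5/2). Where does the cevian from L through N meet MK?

(13, 0)

Barycentric coordinates of N with respect to KLM: (2/3, 1/6, 1/6).
On side MK the L-coordinate is zero; dropping N's L-weight 1/6 and renormalizing the remaining 1/6 : 2/3 gives weights 1/5, 4/5 on M, K.
J = (1/5)·(7, 12) + (4/5)·(29/2, -3) = (13, 0).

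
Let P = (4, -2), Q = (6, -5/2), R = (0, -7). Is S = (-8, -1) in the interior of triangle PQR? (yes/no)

no

Barycentric coordinates of S: (6, -16/3, 1/3).
The three coordinates are positive, negative, positive; a point is interior exactly when all three are positive.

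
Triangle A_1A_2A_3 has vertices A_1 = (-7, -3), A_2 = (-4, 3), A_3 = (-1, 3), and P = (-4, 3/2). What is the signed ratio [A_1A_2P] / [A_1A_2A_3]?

[A_1A_2A_3] = ½·((-7)·(3−3) + (-4)·(3−(-3)) + (-1)·(-3−3)) = ½·(0 − 24 + 6) = -9.
[A_1A_2P] = ½·((-7)·(3−(3/2)) + (-4)·(3/2−(-3)) + (-4)·(-3−3)) = ½·(-21/2 − 18 + 24) = -9/4, so the ratio is (-9/4)/(-9) = 1/4.

1/4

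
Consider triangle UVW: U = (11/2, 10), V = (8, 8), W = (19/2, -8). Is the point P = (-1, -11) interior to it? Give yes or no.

Barycentric coordinates of P: (345/74, -201/37, 131/74).
The three coordinates are positive, negative, positive; a point is interior exactly when all three are positive.

no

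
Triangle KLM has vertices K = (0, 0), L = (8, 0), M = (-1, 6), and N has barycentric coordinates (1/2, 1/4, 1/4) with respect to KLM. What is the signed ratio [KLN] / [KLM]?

The signed ratio [KLN]/[KLM] equals the barycentric coordinate of N at vertex M, which is 1/4.

1/4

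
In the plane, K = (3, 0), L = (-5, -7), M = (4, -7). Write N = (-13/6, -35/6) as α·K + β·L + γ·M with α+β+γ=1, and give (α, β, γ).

(1/6, 2/3, 1/6)

Signed area of the reference triangle: [KLM] = ½·(3·(-7−(-7)) + (-5)·(-7−0) + 4·(0−(-7))) = ½·(0 + 35 + 28) = 63/2.
[NLM] = ½·((-13/6)·(-7−(-7)) + (-5)·(-7−(-35/6)) + 4·(-35/6−(-7))) = ½·(0 + 35/6 + 14/3) = 21/4, so the K-coordinate is (21/4)/(63/2) = 1/6.
[KNM] = ½·(3·(-35/6−(-7)) + (-13/6)·(-7−0) + 4·(0−(-35/6))) = ½·(7/2 + 91/6 + 70/3) = 21, so the L-coordinate is 2/3.
[KLN] = ½·(3·(-7−(-35/6)) + (-5)·(-35/6−0) + (-13/6)·(0−(-7))) = ½·(-7/2 + 175/6 − 91/6) = 21/4, so the M-coordinate is 1/6.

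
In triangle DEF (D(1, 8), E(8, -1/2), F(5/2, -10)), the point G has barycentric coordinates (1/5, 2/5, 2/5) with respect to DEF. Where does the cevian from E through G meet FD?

(2, -4)

Line EG meets FD where the E-coordinate vanishes; zeroing G's E-weight and renormalizing leaves F, D-weights 2/5 : 1/5 → (2/3, 1/3).
So H = (2/3)·F + (1/3)·D = (2, -4).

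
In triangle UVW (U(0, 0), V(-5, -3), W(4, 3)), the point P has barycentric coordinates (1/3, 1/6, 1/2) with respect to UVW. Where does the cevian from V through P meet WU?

Line VP meets WU where the V-coordinate vanishes; zeroing P's V-weight and renormalizing leaves W, U-weights 1/2 : 1/3 → (3/5, 2/5).
So Q = (3/5)·W + (2/5)·U = (12/5, 9/5).

(12/5, 9/5)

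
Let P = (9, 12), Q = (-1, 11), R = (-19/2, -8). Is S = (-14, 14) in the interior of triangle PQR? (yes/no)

Barycentric coordinates of S: (-545/363, 994/363, -86/363).
The three coordinates are negative, positive, negative; a point is interior exactly when all three are positive.

no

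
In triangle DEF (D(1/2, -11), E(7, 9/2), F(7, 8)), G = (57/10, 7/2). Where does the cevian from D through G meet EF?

(7, 57/8)

Barycentric coordinates of G with respect to DEF: (1/5, 1/5, 3/5).
On side EF the D-coordinate is zero; dropping G's D-weight 1/5 and renormalizing the remaining 1/5 : 3/5 gives weights 1/4, 3/4 on E, F.
H = (1/4)·(7, 9/2) + (3/4)·(7, 8) = (7, 57/8).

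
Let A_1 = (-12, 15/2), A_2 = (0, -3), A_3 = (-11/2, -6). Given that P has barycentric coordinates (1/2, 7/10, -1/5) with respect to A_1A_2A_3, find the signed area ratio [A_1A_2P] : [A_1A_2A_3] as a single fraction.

-1/5

The signed ratio [A_1A_2P]/[A_1A_2A_3] equals the barycentric coordinate of P at vertex A_3, which is -1/5.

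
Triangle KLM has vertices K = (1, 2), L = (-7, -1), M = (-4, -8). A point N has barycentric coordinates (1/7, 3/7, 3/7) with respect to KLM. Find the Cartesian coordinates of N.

N = (1/7)·K + (3/7)·L + (3/7)·M.
x-coordinate: (1/7)·1 + (3/7)·(-7) + (3/7)·(-4) = -32/7.
y-coordinate: (1/7)·2 + (3/7)·(-1) + (3/7)·(-8) = -25/7.

(-32/7, -25/7)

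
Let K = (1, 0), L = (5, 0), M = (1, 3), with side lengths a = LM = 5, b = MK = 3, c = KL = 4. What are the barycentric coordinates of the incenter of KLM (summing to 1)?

The incenter has barycentric coordinates proportional to the opposite side lengths: (5 : 3 : 4).
Normalizing by 5+3+4 = 12 gives (5/12, 1/4, 1/3).

(5/12, 1/4, 1/3)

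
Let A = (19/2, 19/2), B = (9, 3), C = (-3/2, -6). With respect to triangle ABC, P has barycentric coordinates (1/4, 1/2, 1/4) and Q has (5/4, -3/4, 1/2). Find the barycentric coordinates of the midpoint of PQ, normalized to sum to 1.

Since both coordinate triples sum to 1, the midpoint's barycentrics are the componentwise average.
(1/4+5/4)/2 = 3/4; similarly -1/8 and 3/8.

(3/4, -1/8, 3/8)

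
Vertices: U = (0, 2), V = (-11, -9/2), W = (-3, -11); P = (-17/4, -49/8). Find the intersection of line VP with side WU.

(-2, -20/3)

Barycentric coordinates of P with respect to UVW: (1/4, 1/4, 1/2).
On side WU the V-coordinate is zero; dropping P's V-weight 1/4 and renormalizing the remaining 1/2 : 1/4 gives weights 2/3, 1/3 on W, U.
Q = (2/3)·(-3, -11) + (1/3)·(0, 2) = (-2, -20/3).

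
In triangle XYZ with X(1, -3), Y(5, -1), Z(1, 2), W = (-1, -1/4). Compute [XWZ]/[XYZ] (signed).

-1/2

[XYZ] = ½·(1·(-1−2) + 5·(2−(-3)) + 1·(-3−(-1))) = ½·(-3 + 25 − 2) = 10.
[XWZ] = ½·(1·(-1/4−2) + (-1)·(2−(-3)) + 1·(-3−(-1/4))) = ½·(-9/4 − 5 − 11/4) = -5, so the ratio is (-5)/10 = -1/2.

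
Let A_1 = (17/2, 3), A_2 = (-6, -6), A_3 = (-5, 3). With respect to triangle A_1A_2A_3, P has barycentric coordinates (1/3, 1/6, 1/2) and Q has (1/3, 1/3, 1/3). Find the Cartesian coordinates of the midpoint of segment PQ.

Barycentric coordinates of the midpoint are the average: (1/3, 1/4, 5/12).
Converting: (1/3)·A_1 + (1/4)·A_2 + (5/12)·A_3 = (-3/4, 3/4).

(-3/4, 3/4)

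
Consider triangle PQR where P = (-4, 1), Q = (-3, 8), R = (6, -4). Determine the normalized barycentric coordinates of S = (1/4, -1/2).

(1/2, 1/12, 5/12)

Signed area of the reference triangle: [PQR] = ½·((-4)·(8−(-4)) + (-3)·(-4−1) + 6·(1−8)) = ½·(-48 + 15 − 42) = -75/2.
[SQR] = ½·((1/4)·(8−(-4)) + (-3)·(-4−(-1/2)) + 6·(-1/2−8)) = ½·(3 + 21/2 − 51) = -75/4, so the P-coordinate is (-75/4)/(-75/2) = 1/2.
[PSR] = ½·((-4)·(-1/2−(-4)) + (1/4)·(-4−1) + 6·(1−(-1/2))) = ½·(-14 − 5/4 + 9) = -25/8, so the Q-coordinate is 1/12.
[PQS] = ½·((-4)·(8−(-1/2)) + (-3)·(-1/2−1) + (1/4)·(1−8)) = ½·(-34 + 9/2 − 7/4) = -125/8, so the R-coordinate is 5/12.
Check: 1/2 + 1/12 + 5/12 = 1.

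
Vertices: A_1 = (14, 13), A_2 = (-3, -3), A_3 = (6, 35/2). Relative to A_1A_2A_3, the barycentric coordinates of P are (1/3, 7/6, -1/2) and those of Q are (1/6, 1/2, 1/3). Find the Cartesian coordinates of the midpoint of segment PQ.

Barycentric coordinates of the midpoint are the average: (1/4, 5/6, -1/12).
Converting: (1/4)·A_1 + (5/6)·A_2 + (-1/12)·A_3 = (1/2, -17/24).

(1/2, -17/24)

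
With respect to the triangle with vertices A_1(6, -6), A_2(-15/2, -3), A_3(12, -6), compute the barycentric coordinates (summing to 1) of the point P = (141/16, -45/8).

Signed area of the reference triangle: [A_1A_2A_3] = ½·(6·(-3−(-6)) + (-15/2)·(-6−(-6)) + 12·(-6−(-3))) = ½·(18 + 0 − 36) = -9.
[PA_2A_3] = ½·((141/16)·(-3−(-6)) + (-15/2)·(-6−(-45/8)) + 12·(-45/8−(-3))) = ½·(423/16 + 45/16 − 63/2) = -9/8, so the A_1-coordinate is (-9/8)/(-9) = 1/8.
[A_1PA_3] = ½·(6·(-45/8−(-6)) + (141/16)·(-6−(-6)) + 12·(-6−(-45/8))) = ½·(9/4 + 0 − 9/2) = -9/8, so the A_2-coordinate is 1/8.
[A_1A_2P] = ½·(6·(-3−(-45/8)) + (-15/2)·(-45/8−(-6)) + (141/16)·(-6−(-3))) = ½·(63/4 − 45/16 − 423/16) = -27/4, so the A_3-coordinate is 3/4.

(1/8, 1/8, 3/4)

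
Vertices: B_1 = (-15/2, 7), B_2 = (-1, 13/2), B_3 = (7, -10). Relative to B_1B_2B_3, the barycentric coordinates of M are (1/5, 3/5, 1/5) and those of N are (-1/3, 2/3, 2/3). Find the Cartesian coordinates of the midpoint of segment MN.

Barycentric coordinates of the midpoint are the average: (-1/15, 19/30, 13/30).
Converting: (-1/15)·B_1 + (19/30)·B_2 + (13/30)·B_3 = (29/10, -41/60).

(29/10, -41/60)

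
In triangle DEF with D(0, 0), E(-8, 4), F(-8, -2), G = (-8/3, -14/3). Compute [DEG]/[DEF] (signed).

[DEF] = ½·(0·(4−(-2)) + (-8)·(-2−0) + (-8)·(0−4)) = ½·(0 + 16 + 32) = 24.
[DEG] = ½·(0·(4−(-14/3)) + (-8)·(-14/3−0) + (-8/3)·(0−4)) = ½·(0 + 112/3 + 32/3) = 24, so the ratio is 24/24 = 1.

1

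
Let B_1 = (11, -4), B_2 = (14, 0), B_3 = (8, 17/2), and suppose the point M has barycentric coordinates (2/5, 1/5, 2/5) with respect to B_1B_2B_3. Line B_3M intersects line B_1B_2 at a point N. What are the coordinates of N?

(12, -8/3)

Line B_3M meets B_1B_2 where the B_3-coordinate vanishes; zeroing M's B_3-weight and renormalizing leaves B_1, B_2-weights 2/5 : 1/5 → (2/3, 1/3).
So N = (2/3)·B_1 + (1/3)·B_2 = (12, -8/3).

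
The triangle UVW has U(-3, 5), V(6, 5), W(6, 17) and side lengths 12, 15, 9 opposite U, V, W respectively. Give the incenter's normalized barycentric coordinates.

(1/3, 5/12, 1/4)

The incenter has barycentric coordinates proportional to the opposite side lengths: (12 : 15 : 9).
Normalizing by 12+15+9 = 36 gives (1/3, 5/12, 1/4).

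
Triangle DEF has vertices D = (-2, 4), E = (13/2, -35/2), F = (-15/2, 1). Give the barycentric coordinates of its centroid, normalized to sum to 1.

The centroid is the average of the vertices, so each weight is 1/3.

(1/3, 1/3, 1/3)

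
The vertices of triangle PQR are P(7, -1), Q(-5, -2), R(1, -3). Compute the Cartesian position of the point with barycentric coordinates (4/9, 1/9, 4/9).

(3, -2)

S = (4/9)·P + (1/9)·Q + (4/9)·R.
x-coordinate: (4/9)·7 + (1/9)·(-5) + (4/9)·1 = 3.
y-coordinate: (4/9)·(-1) + (1/9)·(-2) + (4/9)·(-3) = -2.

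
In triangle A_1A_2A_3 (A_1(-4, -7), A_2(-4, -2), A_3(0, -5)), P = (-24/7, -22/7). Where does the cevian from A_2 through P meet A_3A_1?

(-2, -6)

Barycentric coordinates of P with respect to A_1A_2A_3: (1/7, 5/7, 1/7).
On side A_3A_1 the A_2-coordinate is zero; dropping P's A_2-weight 5/7 and renormalizing the remaining 1/7 : 1/7 gives weights 1/2, 1/2 on A_3, A_1.
Q = (1/2)·(0, -5) + (1/2)·(-4, -7) = (-2, -6).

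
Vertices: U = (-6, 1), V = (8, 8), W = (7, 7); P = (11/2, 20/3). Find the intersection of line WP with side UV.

(26/5, 33/5)

Barycentric coordinates of P with respect to UVW: (1/6, 2/3, 1/6).
On side UV the W-coordinate is zero; dropping P's W-weight 1/6 and renormalizing the remaining 1/6 : 2/3 gives weights 1/5, 4/5 on U, V.
Q = (1/5)·(-6, 1) + (4/5)·(8, 8) = (26/5, 33/5).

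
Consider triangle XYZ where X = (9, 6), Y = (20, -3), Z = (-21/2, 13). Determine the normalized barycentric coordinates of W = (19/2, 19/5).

(2/5, 2/5, 1/5)

Signed area of the reference triangle: [XYZ] = ½·(9·(-3−13) + 20·(13−6) + (-21/2)·(6−(-3))) = ½·(-144 + 140 − 189/2) = -197/4.
[WYZ] = ½·((19/2)·(-3−13) + 20·(13−(19/5)) + (-21/2)·(19/5−(-3))) = ½·(-152 + 184 − 357/5) = -197/10, so the X-coordinate is (-197/10)/(-197/4) = 2/5.
[XWZ] = ½·(9·(19/5−13) + (19/2)·(13−6) + (-21/2)·(6−(19/5))) = ½·(-414/5 + 133/2 − 231/10) = -197/10, so the Y-coordinate is 2/5.
[XYW] = ½·(9·(-3−(19/5)) + 20·(19/5−6) + (19/2)·(6−(-3))) = ½·(-306/5 − 44 + 171/2) = -197/20, so the Z-coordinate is 1/5.
Check: 2/5 + 2/5 + 1/5 = 1.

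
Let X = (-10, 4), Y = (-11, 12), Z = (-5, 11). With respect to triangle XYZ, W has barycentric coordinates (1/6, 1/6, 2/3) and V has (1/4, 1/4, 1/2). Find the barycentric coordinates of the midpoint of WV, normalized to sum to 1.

Since both coordinate triples sum to 1, the midpoint's barycentrics are the componentwise average.
(1/6+1/4)/2 = 5/24; similarly 5/24 and 7/12.

(5/24, 5/24, 7/12)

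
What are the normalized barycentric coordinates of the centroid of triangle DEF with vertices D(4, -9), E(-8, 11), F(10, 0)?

(1/3, 1/3, 1/3)

The centroid is the average of the vertices, so each weight is 1/3.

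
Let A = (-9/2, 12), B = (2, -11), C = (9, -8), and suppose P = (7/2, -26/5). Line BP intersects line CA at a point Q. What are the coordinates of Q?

(9/2, -4/3)

Barycentric coordinates of P with respect to ABC: (1/5, 2/5, 2/5).
On side CA the B-coordinate is zero; dropping P's B-weight 2/5 and renormalizing the remaining 2/5 : 1/5 gives weights 2/3, 1/3 on C, A.
Q = (2/3)·(9, -8) + (1/3)·(-9/2, 12) = (9/2, -4/3).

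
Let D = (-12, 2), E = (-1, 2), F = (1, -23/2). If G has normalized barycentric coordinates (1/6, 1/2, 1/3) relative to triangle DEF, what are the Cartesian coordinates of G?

(-13/6, -5/2)

G = (1/6)·D + (1/2)·E + (1/3)·F.
x-coordinate: (1/6)·(-12) + (1/2)·(-1) + (1/3)·1 = -13/6.
y-coordinate: (1/6)·2 + (1/2)·2 + (1/3)·(-23/2) = -5/2.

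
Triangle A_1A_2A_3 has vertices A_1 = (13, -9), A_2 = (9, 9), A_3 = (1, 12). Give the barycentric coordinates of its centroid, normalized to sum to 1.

(1/3, 1/3, 1/3)

The centroid is the average of the vertices, so each weight is 1/3.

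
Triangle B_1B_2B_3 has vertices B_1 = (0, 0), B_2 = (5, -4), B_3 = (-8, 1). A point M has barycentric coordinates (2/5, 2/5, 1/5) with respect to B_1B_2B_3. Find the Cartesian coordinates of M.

M = (2/5)·B_1 + (2/5)·B_2 + (1/5)·B_3.
x-coordinate: (2/5)·0 + (2/5)·5 + (1/5)·(-8) = 2/5.
y-coordinate: (2/5)·0 + (2/5)·(-4) + (1/5)·1 = -7/5.

(2/5, -7/5)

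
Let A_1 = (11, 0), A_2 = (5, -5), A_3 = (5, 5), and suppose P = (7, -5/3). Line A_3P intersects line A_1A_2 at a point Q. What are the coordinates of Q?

(37/5, -3)

Barycentric coordinates of P with respect to A_1A_2A_3: (1/3, 1/2, 1/6).
On side A_1A_2 the A_3-coordinate is zero; dropping P's A_3-weight 1/6 and renormalizing the remaining 1/3 : 1/2 gives weights 2/5, 3/5 on A_1, A_2.
Q = (2/5)·(11, 0) + (3/5)·(5, -5) = (37/5, -3).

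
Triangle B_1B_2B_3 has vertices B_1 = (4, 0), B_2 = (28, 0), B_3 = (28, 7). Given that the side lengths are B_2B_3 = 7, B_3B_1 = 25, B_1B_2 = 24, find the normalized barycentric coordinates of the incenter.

(1/8, 25/56, 3/7)

The incenter has barycentric coordinates proportional to the opposite side lengths: (7 : 25 : 24).
Normalizing by 7+25+24 = 56 gives (1/8, 25/56, 3/7).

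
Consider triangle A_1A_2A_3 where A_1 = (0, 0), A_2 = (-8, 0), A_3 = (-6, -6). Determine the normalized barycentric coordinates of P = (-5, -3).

Signed area of the reference triangle: [A_1A_2A_3] = ½·(0·(0−(-6)) + (-8)·(-6−0) + (-6)·(0−0)) = ½·(0 + 48 + 0) = 24.
[PA_2A_3] = ½·((-5)·(0−(-6)) + (-8)·(-6−(-3)) + (-6)·(-3−0)) = ½·(-30 + 24 + 18) = 6, so the A_1-coordinate is 6/24 = 1/4.
[A_1PA_3] = ½·(0·(-3−(-6)) + (-5)·(-6−0) + (-6)·(0−(-3))) = ½·(0 + 30 − 18) = 6, so the A_2-coordinate is 1/4.
[A_1A_2P] = ½·(0·(0−(-3)) + (-8)·(-3−0) + (-5)·(0−0)) = ½·(0 + 24 + 0) = 12, so the A_3-coordinate is 1/2.

(1/4, 1/4, 1/2)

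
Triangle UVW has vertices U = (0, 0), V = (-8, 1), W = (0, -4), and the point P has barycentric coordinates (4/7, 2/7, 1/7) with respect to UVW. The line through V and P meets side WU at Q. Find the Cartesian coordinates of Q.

(0, -4/5)

Line VP meets WU where the V-coordinate vanishes; zeroing P's V-weight and renormalizing leaves W, U-weights 1/7 : 4/7 → (1/5, 4/5).
So Q = (1/5)·W + (4/5)·U = (0, -4/5).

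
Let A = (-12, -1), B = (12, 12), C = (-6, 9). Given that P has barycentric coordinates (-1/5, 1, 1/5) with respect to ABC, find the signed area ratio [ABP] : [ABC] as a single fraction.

The signed ratio [ABP]/[ABC] equals the barycentric coordinate of P at vertex C, which is 1/5.

1/5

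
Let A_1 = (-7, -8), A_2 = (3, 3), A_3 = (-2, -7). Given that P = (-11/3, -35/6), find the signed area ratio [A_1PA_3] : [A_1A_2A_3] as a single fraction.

[A_1A_2A_3] = ½·((-7)·(3−(-7)) + 3·(-7−(-8)) + (-2)·(-8−3)) = ½·(-70 + 3 + 22) = -45/2.
[A_1PA_3] = ½·((-7)·(-35/6−(-7)) + (-11/3)·(-7−(-8)) + (-2)·(-8−(-35/6))) = ½·(-49/6 − 11/3 + 13/3) = -15/4, so the ratio is (-15/4)/(-45/2) = 1/6.

1/6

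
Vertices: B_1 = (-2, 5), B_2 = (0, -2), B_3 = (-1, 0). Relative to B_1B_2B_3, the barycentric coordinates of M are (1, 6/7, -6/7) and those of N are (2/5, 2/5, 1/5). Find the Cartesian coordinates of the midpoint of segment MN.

Barycentric coordinates of the midpoint are the average: (7/10, 22/35, -23/70).
Converting: (7/10)·B_1 + (22/35)·B_2 + (-23/70)·B_3 = (-15/14, 157/70).

(-15/14, 157/70)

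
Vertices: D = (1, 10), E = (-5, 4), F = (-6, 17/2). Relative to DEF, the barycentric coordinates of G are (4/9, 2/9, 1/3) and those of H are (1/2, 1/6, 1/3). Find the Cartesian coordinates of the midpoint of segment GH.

(-5/2, 25/3)

Barycentric coordinates of the midpoint are the average: (17/36, 7/36, 1/3).
Converting: (17/36)·D + (7/36)·E + (1/3)·F = (-5/2, 25/3).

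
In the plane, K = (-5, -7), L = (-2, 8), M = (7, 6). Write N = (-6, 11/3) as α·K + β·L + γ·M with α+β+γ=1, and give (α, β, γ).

(1/3, 1, -1/3)

Signed area of the reference triangle: [KLM] = ½·((-5)·(8−6) + (-2)·(6−(-7)) + 7·(-7−8)) = ½·(-10 − 26 − 105) = -141/2.
[NLM] = ½·((-6)·(8−6) + (-2)·(6−(11/3)) + 7·(11/3−8)) = ½·(-12 − 14/3 − 91/3) = -47/2, so the K-coordinate is (-47/2)/(-141/2) = 1/3.
[KNM] = ½·((-5)·(11/3−6) + (-6)·(6−(-7)) + 7·(-7−(11/3))) = ½·(35/3 − 78 − 224/3) = -141/2, so the L-coordinate is 1.
[KLN] = ½·((-5)·(8−(11/3)) + (-2)·(11/3−(-7)) + (-6)·(-7−8)) = ½·(-65/3 − 64/3 + 90) = 47/2, so the M-coordinate is -1/3.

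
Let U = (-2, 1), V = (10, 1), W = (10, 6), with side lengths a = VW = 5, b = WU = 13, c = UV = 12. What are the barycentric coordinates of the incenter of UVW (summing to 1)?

The incenter has barycentric coordinates proportional to the opposite side lengths: (5 : 13 : 12).
Normalizing by 5+13+12 = 30 gives (1/6, 13/30, 2/5).

(1/6, 13/30, 2/5)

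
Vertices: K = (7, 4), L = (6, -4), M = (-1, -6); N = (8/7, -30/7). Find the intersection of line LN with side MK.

(1/3, -13/3)

Barycentric coordinates of N with respect to KLM: (1/7, 1/7, 5/7).
On side MK the L-coordinate is zero; dropping N's L-weight 1/7 and renormalizing the remaining 5/7 : 1/7 gives weights 5/6, 1/6 on M, K.
J = (5/6)·(-1, -6) + (1/6)·(7, 4) = (1/3, -13/3).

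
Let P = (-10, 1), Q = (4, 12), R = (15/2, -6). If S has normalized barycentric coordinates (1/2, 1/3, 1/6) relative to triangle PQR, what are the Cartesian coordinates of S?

(-29/12, 7/2)

S = (1/2)·P + (1/3)·Q + (1/6)·R.
x-coordinate: (1/2)·(-10) + (1/3)·4 + (1/6)·(15/2) = -29/12.
y-coordinate: (1/2)·1 + (1/3)·12 + (1/6)·(-6) = 7/2.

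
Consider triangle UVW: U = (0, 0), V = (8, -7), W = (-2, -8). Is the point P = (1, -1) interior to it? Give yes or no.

Barycentric coordinates of P: (67/78, 5/39, 1/78).
The three coordinates are positive, positive, positive; a point is interior exactly when all three are positive.

yes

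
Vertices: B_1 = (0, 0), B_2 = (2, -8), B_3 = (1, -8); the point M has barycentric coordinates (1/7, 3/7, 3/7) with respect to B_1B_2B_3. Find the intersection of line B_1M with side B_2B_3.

(3/2, -8)

Line B_1M meets B_2B_3 where the B_1-coordinate vanishes; zeroing M's B_1-weight and renormalizing leaves B_2, B_3-weights 3/7 : 3/7 → (1/2, 1/2).
So N = (1/2)·B_2 + (1/2)·B_3 = (3/2, -8).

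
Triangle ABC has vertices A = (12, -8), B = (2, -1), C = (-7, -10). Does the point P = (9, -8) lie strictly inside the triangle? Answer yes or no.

Barycentric coordinates of P: (14/17, 2/51, 7/51).
The three coordinates are positive, positive, positive; a point is interior exactly when all three are positive.

yes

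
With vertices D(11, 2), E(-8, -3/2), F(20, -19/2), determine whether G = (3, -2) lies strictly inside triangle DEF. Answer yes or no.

yes

Barycentric coordinates of G: (37/125, 64/125, 24/125).
The three coordinates are positive, positive, positive; a point is interior exactly when all three are positive.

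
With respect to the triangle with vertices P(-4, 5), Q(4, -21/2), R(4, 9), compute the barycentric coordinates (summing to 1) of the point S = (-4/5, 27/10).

(3/5, 1/5, 1/5)

Signed area of the reference triangle: [PQR] = ½·((-4)·(-21/2−9) + 4·(9−5) + 4·(5−(-21/2))) = ½·(78 + 16 + 62) = 78.
[SQR] = ½·((-4/5)·(-21/2−9) + 4·(9−(27/10)) + 4·(27/10−(-21/2))) = ½·(78/5 + 126/5 + 264/5) = 234/5, so the P-coordinate is (234/5)/78 = 3/5.
[PSR] = ½·((-4)·(27/10−9) + (-4/5)·(9−5) + 4·(5−(27/10))) = ½·(126/5 − 16/5 + 46/5) = 78/5, so the Q-coordinate is 1/5.
[PQS] = ½·((-4)·(-21/2−(27/10)) + 4·(27/10−5) + (-4/5)·(5−(-21/2))) = ½·(264/5 − 46/5 − 62/5) = 78/5, so the R-coordinate is 1/5.
Check: 3/5 + 1/5 + 1/5 = 1.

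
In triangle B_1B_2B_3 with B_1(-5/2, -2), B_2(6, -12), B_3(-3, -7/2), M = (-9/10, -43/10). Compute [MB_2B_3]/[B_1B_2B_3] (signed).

3/5

[B_1B_2B_3] = ½·((-5/2)·(-12−(-7/2)) + 6·(-7/2−(-2)) + (-3)·(-2−(-12))) = ½·(85/4 − 9 − 30) = -71/8.
[MB_2B_3] = ½·((-9/10)·(-12−(-7/2)) + 6·(-7/2−(-43/10)) + (-3)·(-43/10−(-12))) = ½·(153/20 + 24/5 − 231/10) = -213/40, so the ratio is (-213/40)/(-71/8) = 3/5.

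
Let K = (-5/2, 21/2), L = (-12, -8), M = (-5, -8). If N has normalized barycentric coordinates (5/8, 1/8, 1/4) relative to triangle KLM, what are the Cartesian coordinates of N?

(-69/16, 57/16)

N = (5/8)·K + (1/8)·L + (1/4)·M.
x-coordinate: (5/8)·(-5/2) + (1/8)·(-12) + (1/4)·(-5) = -69/16.
y-coordinate: (5/8)·(21/2) + (1/8)·(-8) + (1/4)·(-8) = 57/16.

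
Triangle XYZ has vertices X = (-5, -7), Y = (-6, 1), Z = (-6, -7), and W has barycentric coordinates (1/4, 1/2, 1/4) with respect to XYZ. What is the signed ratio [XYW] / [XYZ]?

The signed ratio [XYW]/[XYZ] equals the barycentric coordinate of W at vertex Z, which is 1/4.

1/4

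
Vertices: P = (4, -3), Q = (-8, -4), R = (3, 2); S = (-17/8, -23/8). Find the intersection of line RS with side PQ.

(-20/7, -25/7)

Barycentric coordinates of S with respect to PQR: (3/8, 1/2, 1/8).
On side PQ the R-coordinate is zero; dropping S's R-weight 1/8 and renormalizing the remaining 3/8 : 1/2 gives weights 3/7, 4/7 on P, Q.
T = (3/7)·(4, -3) + (4/7)·(-8, -4) = (-20/7, -25/7).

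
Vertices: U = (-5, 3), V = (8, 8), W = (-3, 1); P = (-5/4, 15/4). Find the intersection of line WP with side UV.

Barycentric coordinates of P with respect to UVW: (1/2, 1/4, 1/4).
On side UV the W-coordinate is zero; dropping P's W-weight 1/4 and renormalizing the remaining 1/2 : 1/4 gives weights 2/3, 1/3 on U, V.
Q = (2/3)·(-5, 3) + (1/3)·(8, 8) = (-2/3, 14/3).

(-2/3, 14/3)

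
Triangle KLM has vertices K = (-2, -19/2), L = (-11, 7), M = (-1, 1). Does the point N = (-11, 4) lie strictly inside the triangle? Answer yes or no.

Barycentric coordinates of N: (10/37, 36/37, -9/37).
The three coordinates are positive, positive, negative; a point is interior exactly when all three are positive.

no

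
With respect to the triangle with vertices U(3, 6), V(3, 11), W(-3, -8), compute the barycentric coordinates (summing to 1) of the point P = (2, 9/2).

Signed area of the reference triangle: [UVW] = ½·(3·(11−(-8)) + 3·(-8−6) + (-3)·(6−11)) = ½·(57 − 42 + 15) = 15.
[PVW] = ½·(2·(11−(-8)) + 3·(-8−(9/2)) + (-3)·(9/2−11)) = ½·(38 − 75/2 + 39/2) = 10, so the U-coordinate is 10/15 = 2/3.
[UPW] = ½·(3·(9/2−(-8)) + 2·(-8−6) + (-3)·(6−(9/2))) = ½·(75/2 − 28 − 9/2) = 5/2, so the V-coordinate is 1/6.
[UVP] = ½·(3·(11−(9/2)) + 3·(9/2−6) + 2·(6−11)) = ½·(39/2 − 9/2 − 10) = 5/2, so the W-coordinate is 1/6.

(2/3, 1/6, 1/6)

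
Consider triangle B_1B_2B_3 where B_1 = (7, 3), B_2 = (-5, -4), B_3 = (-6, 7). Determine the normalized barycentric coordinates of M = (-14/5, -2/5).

(1/5, 3/5, 1/5)

Signed area of the reference triangle: [B_1B_2B_3] = ½·(7·(-4−7) + (-5)·(7−3) + (-6)·(3−(-4))) = ½·(-77 − 20 − 42) = -139/2.
[MB_2B_3] = ½·((-14/5)·(-4−7) + (-5)·(7−(-2/5)) + (-6)·(-2/5−(-4))) = ½·(154/5 − 37 − 108/5) = -139/10, so the B_1-coordinate is (-139/10)/(-139/2) = 1/5.
[B_1MB_3] = ½·(7·(-2/5−7) + (-14/5)·(7−3) + (-6)·(3−(-2/5))) = ½·(-259/5 − 56/5 − 102/5) = -417/10, so the B_2-coordinate is 3/5.
[B_1B_2M] = ½·(7·(-4−(-2/5)) + (-5)·(-2/5−3) + (-14/5)·(3−(-4))) = ½·(-126/5 + 17 − 98/5) = -139/10, so the B_3-coordinate is 1/5.
Check: 1/5 + 3/5 + 1/5 = 1.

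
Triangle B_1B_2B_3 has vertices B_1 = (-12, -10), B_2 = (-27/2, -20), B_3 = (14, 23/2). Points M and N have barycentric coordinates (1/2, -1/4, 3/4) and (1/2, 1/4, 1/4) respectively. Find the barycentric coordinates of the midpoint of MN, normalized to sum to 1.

(1/2, 0, 1/2)

Since both coordinate triples sum to 1, the midpoint's barycentrics are the componentwise average.
(1/2+1/2)/2 = 1/2; similarly 0 and 1/2.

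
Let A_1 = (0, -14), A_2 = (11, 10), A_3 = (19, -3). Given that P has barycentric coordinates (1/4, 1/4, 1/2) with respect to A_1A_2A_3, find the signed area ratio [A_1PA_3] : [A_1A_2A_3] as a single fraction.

1/4

The signed ratio [A_1PA_3]/[A_1A_2A_3] equals the barycentric coordinate of P at vertex A_2, which is 1/4.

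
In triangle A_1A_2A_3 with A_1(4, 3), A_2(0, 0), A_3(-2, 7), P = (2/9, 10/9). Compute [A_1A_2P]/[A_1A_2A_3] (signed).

1/9

[A_1A_2A_3] = ½·(4·(0−7) + 0·(7−3) + (-2)·(3−0)) = ½·(-28 + 0 − 6) = -17.
[A_1A_2P] = ½·(4·(0−(10/9)) + 0·(10/9−3) + (2/9)·(3−0)) = ½·(-40/9 + 0 + 2/3) = -17/9, so the ratio is (-17/9)/(-17) = 1/9.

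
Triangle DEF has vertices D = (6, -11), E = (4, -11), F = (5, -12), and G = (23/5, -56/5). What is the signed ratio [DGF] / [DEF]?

3/5

[DEF] = ½·(6·(-11−(-12)) + 4·(-12−(-11)) + 5·(-11−(-11))) = ½·(6 − 4 + 0) = 1.
[DGF] = ½·(6·(-56/5−(-12)) + (23/5)·(-12−(-11)) + 5·(-11−(-56/5))) = ½·(24/5 − 23/5 + 1) = 3/5, so the ratio is (3/5)/1 = 3/5.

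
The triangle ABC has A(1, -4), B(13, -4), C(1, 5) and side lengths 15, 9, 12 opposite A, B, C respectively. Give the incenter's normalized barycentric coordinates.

The incenter has barycentric coordinates proportional to the opposite side lengths: (15 : 9 : 12).
Normalizing by 15+9+12 = 36 gives (5/12, 1/4, 1/3).

(5/12, 1/4, 1/3)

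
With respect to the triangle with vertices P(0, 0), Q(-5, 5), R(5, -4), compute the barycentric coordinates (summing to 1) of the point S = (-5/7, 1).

(2/7, 3/7, 2/7)

Signed area of the reference triangle: [PQR] = ½·(0·(5−(-4)) + (-5)·(-4−0) + 5·(0−5)) = ½·(0 + 20 − 25) = -5/2.
[SQR] = ½·((-5/7)·(5−(-4)) + (-5)·(-4−1) + 5·(1−5)) = ½·(-45/7 + 25 − 20) = -5/7, so the P-coordinate is (-5/7)/(-5/2) = 2/7.
[PSR] = ½·(0·(1−(-4)) + (-5/7)·(-4−0) + 5·(0−1)) = ½·(0 + 20/7 − 5) = -15/14, so the Q-coordinate is 3/7.
[PQS] = ½·(0·(5−1) + (-5)·(1−0) + (-5/7)·(0−5)) = ½·(0 − 5 + 25/7) = -5/7, so the R-coordinate is 2/7.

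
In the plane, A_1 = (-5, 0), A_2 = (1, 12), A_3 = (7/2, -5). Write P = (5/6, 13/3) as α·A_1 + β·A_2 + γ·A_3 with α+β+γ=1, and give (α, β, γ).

Signed area of the reference triangle: [A_1A_2A_3] = ½·((-5)·(12−(-5)) + 1·(-5−0) + (7/2)·(0−12)) = ½·(-85 − 5 − 42) = -66.
[PA_2A_3] = ½·((5/6)·(12−(-5)) + 1·(-5−(13/3)) + (7/2)·(13/3−12)) = ½·(85/6 − 28/3 − 161/6) = -11, so the A_1-coordinate is (-11)/(-66) = 1/6.
[A_1PA_3] = ½·((-5)·(13/3−(-5)) + (5/6)·(-5−0) + (7/2)·(0−(13/3))) = ½·(-140/3 − 25/6 − 91/6) = -33, so the A_2-coordinate is 1/2.
[A_1A_2P] = ½·((-5)·(12−(13/3)) + 1·(13/3−0) + (5/6)·(0−12)) = ½·(-115/3 + 13/3 − 10) = -22, so the A_3-coordinate is 1/3.
Check: 1/6 + 1/2 + 1/3 = 1.

(1/6, 1/2, 1/3)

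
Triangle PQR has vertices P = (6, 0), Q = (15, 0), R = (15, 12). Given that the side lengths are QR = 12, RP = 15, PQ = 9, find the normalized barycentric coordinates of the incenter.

(1/3, 5/12, 1/4)

The incenter has barycentric coordinates proportional to the opposite side lengths: (12 : 15 : 9).
Normalizing by 12+15+9 = 36 gives (1/3, 5/12, 1/4).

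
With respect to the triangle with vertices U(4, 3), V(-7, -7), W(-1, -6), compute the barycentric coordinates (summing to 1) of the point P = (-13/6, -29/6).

(1/6, 1/3, 1/2)

Signed area of the reference triangle: [UVW] = ½·(4·(-7−(-6)) + (-7)·(-6−3) + (-1)·(3−(-7))) = ½·(-4 + 63 − 10) = 49/2.
[PVW] = ½·((-13/6)·(-7−(-6)) + (-7)·(-6−(-29/6)) + (-1)·(-29/6−(-7))) = ½·(13/6 + 49/6 − 13/6) = 49/12, so the U-coordinate is (49/12)/(49/2) = 1/6.
[UPW] = ½·(4·(-29/6−(-6)) + (-13/6)·(-6−3) + (-1)·(3−(-29/6))) = ½·(14/3 + 39/2 − 47/6) = 49/6, so the V-coordinate is 1/3.
[UVP] = ½·(4·(-7−(-29/6)) + (-7)·(-29/6−3) + (-13/6)·(3−(-7))) = ½·(-26/3 + 329/6 − 65/3) = 49/4, so the W-coordinate is 1/2.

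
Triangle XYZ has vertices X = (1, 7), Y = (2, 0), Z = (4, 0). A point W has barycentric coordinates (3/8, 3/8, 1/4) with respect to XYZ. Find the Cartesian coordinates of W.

W = (3/8)·X + (3/8)·Y + (1/4)·Z.
x-coordinate: (3/8)·1 + (3/8)·2 + (1/4)·4 = 17/8.
y-coordinate: (3/8)·7 + (3/8)·0 + (1/4)·0 = 21/8.

(17/8, 21/8)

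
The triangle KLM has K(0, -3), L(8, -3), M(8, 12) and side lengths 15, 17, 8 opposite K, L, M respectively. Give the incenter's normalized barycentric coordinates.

(3/8, 17/40, 1/5)

The incenter has barycentric coordinates proportional to the opposite side lengths: (15 : 17 : 8).
Normalizing by 15+17+8 = 40 gives (3/8, 17/40, 1/5).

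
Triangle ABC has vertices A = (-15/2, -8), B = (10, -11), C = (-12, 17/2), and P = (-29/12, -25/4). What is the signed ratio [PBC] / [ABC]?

[ABC] = ½·((-15/2)·(-11−(17/2)) + 10·(17/2−(-8)) + (-12)·(-8−(-11))) = ½·(585/4 + 165 − 36) = 1101/8.
[PBC] = ½·((-29/12)·(-11−(17/2)) + 10·(17/2−(-25/4)) + (-12)·(-25/4−(-11))) = ½·(377/8 + 295/2 − 57) = 1101/16, so the ratio is (1101/16)/(1101/8) = 1/2.

1/2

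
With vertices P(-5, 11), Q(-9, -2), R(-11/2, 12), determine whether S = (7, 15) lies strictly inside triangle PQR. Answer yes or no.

Barycentric coordinates of S: (47/3, -4/3, -40/3).
The three coordinates are positive, negative, negative; a point is interior exactly when all three are positive.

no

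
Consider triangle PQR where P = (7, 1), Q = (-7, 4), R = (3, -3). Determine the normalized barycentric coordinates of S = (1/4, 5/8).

Signed area of the reference triangle: [PQR] = ½·(7·(4−(-3)) + (-7)·(-3−1) + 3·(1−4)) = ½·(49 + 28 − 9) = 34.
[SQR] = ½·((1/4)·(4−(-3)) + (-7)·(-3−(5/8)) + 3·(5/8−4)) = ½·(7/4 + 203/8 − 81/8) = 17/2, so the P-coordinate is (17/2)/34 = 1/4.
[PSR] = ½·(7·(5/8−(-3)) + (1/4)·(-3−1) + 3·(1−(5/8))) = ½·(203/8 − 1 + 9/8) = 51/4, so the Q-coordinate is 3/8.
[PQS] = ½·(7·(4−(5/8)) + (-7)·(5/8−1) + (1/4)·(1−4)) = ½·(189/8 + 21/8 − 3/4) = 51/4, so the R-coordinate is 3/8.
Check: 1/4 + 3/8 + 3/8 = 1.

(1/4, 3/8, 3/8)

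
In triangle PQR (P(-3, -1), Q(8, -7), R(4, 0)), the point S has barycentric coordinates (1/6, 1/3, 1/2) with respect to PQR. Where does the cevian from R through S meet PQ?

(13/3, -5)

Line RS meets PQ where the R-coordinate vanishes; zeroing S's R-weight and renormalizing leaves P, Q-weights 1/6 : 1/3 → (1/3, 2/3).
So T = (1/3)·P + (2/3)·Q = (13/3, -5).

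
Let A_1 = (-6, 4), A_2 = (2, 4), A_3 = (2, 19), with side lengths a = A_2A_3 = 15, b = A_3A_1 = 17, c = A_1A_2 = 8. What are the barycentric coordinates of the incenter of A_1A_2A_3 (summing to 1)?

(3/8, 17/40, 1/5)

The incenter has barycentric coordinates proportional to the opposite side lengths: (15 : 17 : 8).
Normalizing by 15+17+8 = 40 gives (3/8, 17/40, 1/5).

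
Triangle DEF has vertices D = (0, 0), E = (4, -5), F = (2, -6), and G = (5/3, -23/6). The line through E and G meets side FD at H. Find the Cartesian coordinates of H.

Barycentric coordinates of G with respect to DEF: (1/3, 1/6, 1/2).
On side FD the E-coordinate is zero; dropping G's E-weight 1/6 and renormalizing the remaining 1/2 : 1/3 gives weights 3/5, 2/5 on F, D.
H = (3/5)·(2, -6) + (2/5)·(0, 0) = (6/5, -18/5).

(6/5, -18/5)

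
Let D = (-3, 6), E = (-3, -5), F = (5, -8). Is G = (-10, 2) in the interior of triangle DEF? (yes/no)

no

Barycentric coordinates of G: (35/88, 65/44, -7/8).
The three coordinates are positive, positive, negative; a point is interior exactly when all three are positive.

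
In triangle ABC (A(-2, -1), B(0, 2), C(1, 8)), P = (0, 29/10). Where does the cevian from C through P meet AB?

(-1/4, 13/8)

Barycentric coordinates of P with respect to ABC: (1/10, 7/10, 1/5).
On side AB the C-coordinate is zero; dropping P's C-weight 1/5 and renormalizing the remaining 1/10 : 7/10 gives weights 1/8, 7/8 on A, B.
Q = (1/8)·(-2, -1) + (7/8)·(0, 2) = (-1/4, 13/8).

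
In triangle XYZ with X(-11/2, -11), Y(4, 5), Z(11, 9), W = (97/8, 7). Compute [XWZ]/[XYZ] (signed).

[XYZ] = ½·((-11/2)·(5−9) + 4·(9−(-11)) + 11·(-11−5)) = ½·(22 + 80 − 176) = -37.
[XWZ] = ½·((-11/2)·(7−9) + (97/8)·(9−(-11)) + 11·(-11−7)) = ½·(11 + 485/2 − 198) = 111/4, so the ratio is (111/4)/(-37) = -3/4.

-3/4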